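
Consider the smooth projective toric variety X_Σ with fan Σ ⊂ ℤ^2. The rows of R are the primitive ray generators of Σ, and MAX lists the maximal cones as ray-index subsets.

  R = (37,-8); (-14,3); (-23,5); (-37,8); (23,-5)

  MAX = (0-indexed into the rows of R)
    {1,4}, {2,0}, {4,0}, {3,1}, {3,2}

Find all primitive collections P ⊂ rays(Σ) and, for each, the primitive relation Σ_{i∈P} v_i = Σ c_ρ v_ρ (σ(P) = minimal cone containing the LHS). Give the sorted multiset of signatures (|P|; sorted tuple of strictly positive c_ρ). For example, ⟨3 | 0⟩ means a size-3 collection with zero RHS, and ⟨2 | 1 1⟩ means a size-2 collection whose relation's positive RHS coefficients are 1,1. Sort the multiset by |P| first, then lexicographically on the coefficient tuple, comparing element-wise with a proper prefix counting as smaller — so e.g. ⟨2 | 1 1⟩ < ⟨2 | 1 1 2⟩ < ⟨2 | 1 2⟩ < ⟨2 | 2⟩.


The 5 primitive collections of Σ (r=5, n=2):

  {0,3}:  v_{0} + v_{3} = 0  so sig = ⟨2 | 0⟩
  {2,4}:  v_{2} + v_{4} = 0  so sig = ⟨2 | 0⟩
  {0,1}:  v_{0} + v_{1} = v_{4}  so sig = ⟨2 | 1⟩
  {1,2}:  v_{1} + v_{2} = v_{3}  so sig = ⟨2 | 1⟩
  {3,4}:  v_{3} + v_{4} = v_{1}  so sig = ⟨2 | 1⟩

Hence PRS(X_Σ) =
    |P|=2: 5 collections, coeffs (), (), (1), (1), (1)


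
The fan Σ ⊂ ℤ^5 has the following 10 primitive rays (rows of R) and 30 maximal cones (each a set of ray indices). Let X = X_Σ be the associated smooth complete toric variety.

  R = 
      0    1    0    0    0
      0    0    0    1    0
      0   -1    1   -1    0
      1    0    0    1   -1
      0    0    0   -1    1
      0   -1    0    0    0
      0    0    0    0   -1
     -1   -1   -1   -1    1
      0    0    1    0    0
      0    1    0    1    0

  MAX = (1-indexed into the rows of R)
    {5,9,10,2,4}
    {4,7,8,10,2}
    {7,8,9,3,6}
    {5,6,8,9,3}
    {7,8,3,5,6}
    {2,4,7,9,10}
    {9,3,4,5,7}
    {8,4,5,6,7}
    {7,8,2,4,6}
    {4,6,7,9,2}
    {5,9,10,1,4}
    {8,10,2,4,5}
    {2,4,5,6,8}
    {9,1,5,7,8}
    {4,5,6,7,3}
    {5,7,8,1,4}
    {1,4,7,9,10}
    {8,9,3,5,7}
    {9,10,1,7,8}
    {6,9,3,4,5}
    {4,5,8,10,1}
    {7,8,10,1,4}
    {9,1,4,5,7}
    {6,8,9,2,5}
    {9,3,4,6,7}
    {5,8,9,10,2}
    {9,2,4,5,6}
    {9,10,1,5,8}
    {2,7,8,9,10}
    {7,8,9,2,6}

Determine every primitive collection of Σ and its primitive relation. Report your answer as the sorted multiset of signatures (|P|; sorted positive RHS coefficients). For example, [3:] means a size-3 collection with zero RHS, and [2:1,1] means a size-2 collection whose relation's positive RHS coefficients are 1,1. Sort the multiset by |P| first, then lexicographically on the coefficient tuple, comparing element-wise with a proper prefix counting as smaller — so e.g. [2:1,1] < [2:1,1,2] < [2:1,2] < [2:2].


11 minimal non-faces of Δ(Σ) (on 10 rays):

  {1,6}:  v_{1} + v_{6} = 0  so sig = [2:]
  {1,2}:  v_{1} + v_{2} = v_{10}  so sig = [2:1]
  {3,10}:  v_{3} + v_{10} = v_{9}  so sig = [2:1]
  {6,10}:  v_{6} + v_{10} = v_{2}  so sig = [2:1]
  {2,3}:  v_{2} + v_{3} = v_{6} + v_{9}  so sig = [2:1,1]
  {1,3}:  v_{1} + v_{3} = v_{5} + v_{7} + v_{9}  so sig = [2:1,1,1]
  {2,5,7}:  v_{2} + v_{5} + v_{7} = 0  so sig = [3:]
  {4,8,9}:  v_{4} + v_{8} + v_{9} = v_{6}  so sig = [3:1]
  {5,7,10}:  v_{5} + v_{7} + v_{10} = v_{1}  so sig = [3:1]
  {3,4,8}:  v_{3} + v_{4} + v_{8} = v_{5} + 2·v_{6} + v_{7}  so sig = [3:1,1,2]
  {5,6,7,9}:  v_{5} + v_{6} + v_{7} + v_{9} = v_{3}  so sig = [4:1]

Hence PRS(X_Σ) =
    |P|=2: 6 collections, coeffs (), (1), (1), (1), (1,1), (1,1,1)
    |P|=3: 4 collections, coeffs (), (1), (1), (1,1,2)
    |P|=4: 1 collection, coeffs (1)


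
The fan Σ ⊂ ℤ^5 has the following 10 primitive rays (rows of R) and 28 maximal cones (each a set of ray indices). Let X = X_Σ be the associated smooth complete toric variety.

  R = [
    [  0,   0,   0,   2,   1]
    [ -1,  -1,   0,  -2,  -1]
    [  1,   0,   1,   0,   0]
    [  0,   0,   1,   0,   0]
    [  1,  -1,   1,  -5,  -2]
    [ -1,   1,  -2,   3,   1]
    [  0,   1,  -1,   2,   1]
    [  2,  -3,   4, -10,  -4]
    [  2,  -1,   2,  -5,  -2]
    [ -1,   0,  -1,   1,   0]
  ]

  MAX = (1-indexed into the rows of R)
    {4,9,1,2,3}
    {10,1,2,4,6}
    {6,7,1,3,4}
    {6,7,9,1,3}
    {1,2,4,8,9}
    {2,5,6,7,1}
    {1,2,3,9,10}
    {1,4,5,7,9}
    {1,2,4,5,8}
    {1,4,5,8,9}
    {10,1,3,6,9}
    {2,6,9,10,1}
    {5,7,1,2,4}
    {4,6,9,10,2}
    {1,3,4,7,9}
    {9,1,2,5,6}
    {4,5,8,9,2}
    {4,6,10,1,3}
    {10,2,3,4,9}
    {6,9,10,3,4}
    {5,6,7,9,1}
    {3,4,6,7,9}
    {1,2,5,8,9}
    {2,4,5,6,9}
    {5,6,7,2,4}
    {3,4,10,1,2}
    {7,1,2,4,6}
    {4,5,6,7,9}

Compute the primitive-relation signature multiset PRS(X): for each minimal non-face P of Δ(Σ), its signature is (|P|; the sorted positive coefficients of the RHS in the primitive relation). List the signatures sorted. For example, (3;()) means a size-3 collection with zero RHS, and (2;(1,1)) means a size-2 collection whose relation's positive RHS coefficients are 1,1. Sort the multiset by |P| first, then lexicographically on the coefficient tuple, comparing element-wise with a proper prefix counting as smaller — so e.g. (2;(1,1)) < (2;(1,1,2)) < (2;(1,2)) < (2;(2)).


Primitive collections (14):

  P = {3,5}:  v_{3} + v_{5} = v_{9} — sig = (2;(1))
  P = {7,10}:  v_{7} + v_{10} = v_{6} — sig = (2;(1))
  P = {6,8}:  v_{6} + v_{8} = v_{2} + v_{9} — sig = (2;(1,1))
  P = {5,10}:  v_{5} + v_{10} = v_{2} + v_{6} + v_{9} — sig = (2;(1,1,1))
  P = {3,8}:  v_{3} + v_{8} = v_{1} + v_{2} + v_{4} + 2·v_{9} — sig = (2;(1,1,1,2))
  P = {7,8}:  v_{7} + v_{8} = v_{1} + v_{4} + 2·v_{5} — sig = (2;(1,1,2))
  P = {8,10}:  v_{8} + v_{10} = 2·v_{2} + v_{3} + v_{9} — sig = (2;(1,1,2))
  P = {2,3,7}:  v_{2} + v_{3} + v_{7} = 0 — sig = (3;())
  P = {2,3,6}:  v_{2} + v_{3} + v_{6} = v_{10} — sig = (3;(1))
  P = {2,7,9}:  v_{2} + v_{7} + v_{9} = v_{5} — sig = (3;(1))
  P = {1,4,5,6}:  v_{1} + v_{4} + v_{5} + v_{6} = 0 — sig = (4;())
  P = {1,4,6,9}:  v_{1} + v_{4} + v_{6} + v_{9} = v_{3} — sig = (4;(1))
  P = {1,4,9,10}:  v_{1} + v_{4} + v_{9} + v_{10} = v_{2} + 2·v_{3} — sig = (4;(1,2))
  P = {1,2,4,5,9}:  v_{1} + v_{2} + v_{4} + v_{5} + v_{9} = v_{8} — sig = (5;(1))

Signatures (|P|; sorted positive RHS coefficients), sorted:
    (2;(1))
    (2;(1))
    (2;(1,1))
    (2;(1,1,1))
    (2;(1,1,1,2))
    (2;(1,1,2))
    (2;(1,1,2))
    (3;())
    (3;(1))
    (3;(1))
    (4;())
    (4;(1))
    (4;(1,2))
    (5;(1))


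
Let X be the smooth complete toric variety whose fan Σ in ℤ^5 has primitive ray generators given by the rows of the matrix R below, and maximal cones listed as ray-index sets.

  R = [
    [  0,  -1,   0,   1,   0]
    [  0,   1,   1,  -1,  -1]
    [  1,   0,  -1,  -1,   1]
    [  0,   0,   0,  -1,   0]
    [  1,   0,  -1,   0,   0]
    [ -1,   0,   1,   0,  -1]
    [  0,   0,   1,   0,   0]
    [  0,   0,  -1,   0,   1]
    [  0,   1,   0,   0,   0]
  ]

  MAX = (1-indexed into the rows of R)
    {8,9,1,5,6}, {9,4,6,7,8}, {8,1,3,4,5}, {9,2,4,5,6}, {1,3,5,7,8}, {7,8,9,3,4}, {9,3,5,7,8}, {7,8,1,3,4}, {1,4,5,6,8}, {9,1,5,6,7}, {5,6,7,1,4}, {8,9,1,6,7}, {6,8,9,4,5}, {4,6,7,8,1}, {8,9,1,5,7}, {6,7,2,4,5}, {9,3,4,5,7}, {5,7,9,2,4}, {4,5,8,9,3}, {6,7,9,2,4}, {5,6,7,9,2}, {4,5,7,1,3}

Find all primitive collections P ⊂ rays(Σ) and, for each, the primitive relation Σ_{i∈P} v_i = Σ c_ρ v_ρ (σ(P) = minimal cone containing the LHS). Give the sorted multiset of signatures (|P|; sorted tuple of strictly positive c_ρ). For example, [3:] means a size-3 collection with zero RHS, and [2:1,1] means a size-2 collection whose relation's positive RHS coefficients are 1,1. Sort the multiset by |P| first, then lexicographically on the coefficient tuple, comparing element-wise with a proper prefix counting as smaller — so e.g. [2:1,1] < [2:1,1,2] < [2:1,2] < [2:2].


The 9 primitive collections of Σ (r=9, n=5):

  P={3,6}:  v_{3} + v_{6} = v_{4}  →  sig = [2:1]
  P={2,8}:  v_{2} + v_{8} = v_{4} + v_{9}  →  sig = [2:1,1]
  P={1,2}:  v_{1} + v_{2} = v_{5} + v_{6} + v_{7}  →  sig = [2:1,1,1]
  P={2,3}:  v_{2} + v_{3} = 2·v_{4} + v_{5} + v_{7} + v_{9}  →  sig = [2:1,1,1,2]
  P={1,4,9}:  v_{1} + v_{4} + v_{9} = 0  →  sig = [3:]
  P={1,3,9}:  v_{1} + v_{3} + v_{9} = v_{5} + v_{7} + v_{8}  →  sig = [3:1,1,1]
  P={5,6,7,8}:  v_{5} + v_{6} + v_{7} + v_{8} = 0  →  sig = [4:]
  P={4,5,7,8}:  v_{4} + v_{5} + v_{7} + v_{8} = v_{3}  →  sig = [4:1]
  P={4,5,6,7,9}:  v_{4} + v_{5} + v_{6} + v_{7} + v_{9} = v_{2}  →  sig = [5:1]

Sorted signature multiset PRS(X):
[[2:1], [2:1,1], [2:1,1,1], [2:1,1,1,2], [3:], [3:1,1,1], [4:], [4:1], [5:1]]


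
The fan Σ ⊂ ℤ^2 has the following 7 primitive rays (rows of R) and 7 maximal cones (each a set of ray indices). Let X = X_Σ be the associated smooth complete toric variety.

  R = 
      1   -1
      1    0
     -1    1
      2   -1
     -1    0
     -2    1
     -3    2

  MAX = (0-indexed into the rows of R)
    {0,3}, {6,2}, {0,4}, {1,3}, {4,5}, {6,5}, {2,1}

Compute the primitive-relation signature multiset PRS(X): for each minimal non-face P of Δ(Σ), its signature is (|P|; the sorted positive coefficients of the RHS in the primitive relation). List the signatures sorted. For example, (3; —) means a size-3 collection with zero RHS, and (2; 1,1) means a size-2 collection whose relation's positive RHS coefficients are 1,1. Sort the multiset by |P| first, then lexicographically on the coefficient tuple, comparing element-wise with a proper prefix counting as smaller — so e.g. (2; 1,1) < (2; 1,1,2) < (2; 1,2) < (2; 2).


14 collections generate NE(X_Σ); each relation:

  P={0,2}:  v_{0} + v_{2} = 0  ⇒ sig = (2; —)
  P={1,4}:  v_{1} + v_{4} = 0  ⇒ sig = (2; —)
  P={3,5}:  v_{3} + v_{5} = 0  ⇒ sig = (2; —)
  P={0,1}:  v_{0} + v_{1} = v_{3}  ⇒ sig = (2; 1)
  P={0,5}:  v_{0} + v_{5} = v_{4}  ⇒ sig = (2; 1)
  P={0,6}:  v_{0} + v_{6} = v_{5}  ⇒ sig = (2; 1)
  P={1,5}:  v_{1} + v_{5} = v_{2}  ⇒ sig = (2; 1)
  P={2,3}:  v_{2} + v_{3} = v_{1}  ⇒ sig = (2; 1)
  P={2,4}:  v_{2} + v_{4} = v_{5}  ⇒ sig = (2; 1)
  P={2,5}:  v_{2} + v_{5} = v_{6}  ⇒ sig = (2; 1)
  P={3,4}:  v_{3} + v_{4} = v_{0}  ⇒ sig = (2; 1)
  P={3,6}:  v_{3} + v_{6} = v_{2}  ⇒ sig = (2; 1)
  P={1,6}:  v_{1} + v_{6} = 2·v_{2}  ⇒ sig = (2; 2)
  P={4,6}:  v_{4} + v_{6} = 2·v_{5}  ⇒ sig = (2; 2)

Hence PRS(X_Σ) =
[(2; —), (2; —), (2; —), (2; 1), (2; 1), (2; 1), (2; 1), (2; 1), (2; 1), (2; 1), (2; 1), (2; 1), (2; 2), (2; 2)]


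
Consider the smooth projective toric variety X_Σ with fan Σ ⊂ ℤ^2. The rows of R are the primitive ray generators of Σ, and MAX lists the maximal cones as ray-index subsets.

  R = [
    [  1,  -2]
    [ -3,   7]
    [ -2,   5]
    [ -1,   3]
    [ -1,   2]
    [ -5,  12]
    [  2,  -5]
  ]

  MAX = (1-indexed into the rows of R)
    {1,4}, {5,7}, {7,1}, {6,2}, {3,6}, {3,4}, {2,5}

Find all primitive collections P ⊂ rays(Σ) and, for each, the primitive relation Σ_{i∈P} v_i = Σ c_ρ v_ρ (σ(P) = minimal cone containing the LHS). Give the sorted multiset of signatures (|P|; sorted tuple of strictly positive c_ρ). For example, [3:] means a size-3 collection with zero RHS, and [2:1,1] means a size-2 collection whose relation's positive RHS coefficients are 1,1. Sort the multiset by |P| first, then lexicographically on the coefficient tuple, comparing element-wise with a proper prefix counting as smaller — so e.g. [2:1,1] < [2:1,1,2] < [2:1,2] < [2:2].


14 minimal non-faces of Δ(Σ) (on 7 rays):

  • {1,5}:  v_{1} + v_{5} = 0 ; sig = [2:]
  • {3,7}:  v_{3} + v_{7} = 0 ; sig = [2:]
  • {1,2}:  v_{1} + v_{2} = v_{3} ; sig = [2:1]
  • {1,3}:  v_{1} + v_{3} = v_{4} ; sig = [2:1]
  • {2,3}:  v_{2} + v_{3} = v_{6} ; sig = [2:1]
  • {2,7}:  v_{2} + v_{7} = v_{5} ; sig = [2:1]
  • {3,5}:  v_{3} + v_{5} = v_{2} ; sig = [2:1]
  • {4,5}:  v_{4} + v_{5} = v_{3} ; sig = [2:1]
  • {4,7}:  v_{4} + v_{7} = v_{1} ; sig = [2:1]
  • {6,7}:  v_{6} + v_{7} = v_{2} ; sig = [2:1]
  • {1,6}:  v_{1} + v_{6} = 2·v_{3} ; sig = [2:2]
  • {2,4}:  v_{2} + v_{4} = 2·v_{3} ; sig = [2:2]
  • {5,6}:  v_{5} + v_{6} = 2·v_{2} ; sig = [2:2]
  • {4,6}:  v_{4} + v_{6} = 3·v_{3} ; sig = [2:3]

Hence PRS(X_Σ) =
    [2:]
    [2:]
    [2:1]
    [2:1]
    [2:1]
    [2:1]
    [2:1]
    [2:1]
    [2:1]
    [2:1]
    [2:2]
    [2:2]
    [2:2]
    [2:3]


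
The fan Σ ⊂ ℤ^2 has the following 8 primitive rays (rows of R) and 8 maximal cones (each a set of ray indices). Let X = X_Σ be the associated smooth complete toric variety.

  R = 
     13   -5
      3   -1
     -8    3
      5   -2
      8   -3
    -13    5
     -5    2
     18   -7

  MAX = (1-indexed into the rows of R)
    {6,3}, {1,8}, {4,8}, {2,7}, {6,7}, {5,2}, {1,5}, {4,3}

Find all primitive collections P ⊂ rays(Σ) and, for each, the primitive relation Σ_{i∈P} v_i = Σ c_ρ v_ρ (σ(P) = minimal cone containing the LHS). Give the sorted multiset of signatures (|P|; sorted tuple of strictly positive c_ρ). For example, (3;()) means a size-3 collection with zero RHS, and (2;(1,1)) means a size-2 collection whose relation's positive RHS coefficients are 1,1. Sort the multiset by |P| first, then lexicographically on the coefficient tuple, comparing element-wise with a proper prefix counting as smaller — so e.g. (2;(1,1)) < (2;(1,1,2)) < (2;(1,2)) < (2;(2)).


Primitive collections (20):

  P = {1,6}:  v_{1} + v_{6} = 0  →  sig = (2;())
  P = {3,5}:  v_{3} + v_{5} = 0  →  sig = (2;())
  P = {4,7}:  v_{4} + v_{7} = 0  →  sig = (2;())
  P = {1,3}:  v_{1} + v_{3} = v_{4}  →  sig = (2;(1))
  P = {1,4}:  v_{1} + v_{4} = v_{8}  →  sig = (2;(1))
  P = {1,7}:  v_{1} + v_{7} = v_{5}  →  sig = (2;(1))
  P = {2,3}:  v_{2} + v_{3} = v_{7}  →  sig = (2;(1))
  P = {2,4}:  v_{2} + v_{4} = v_{5}  →  sig = (2;(1))
  P = {3,7}:  v_{3} + v_{7} = v_{6}  →  sig = (2;(1))
  P = {4,5}:  v_{4} + v_{5} = v_{1}  →  sig = (2;(1))
  P = {4,6}:  v_{4} + v_{6} = v_{3}  →  sig = (2;(1))
  P = {5,6}:  v_{5} + v_{6} = v_{7}  →  sig = (2;(1))
  P = {5,7}:  v_{5} + v_{7} = v_{2}  →  sig = (2;(1))
  P = {6,8}:  v_{6} + v_{8} = v_{4}  →  sig = (2;(1))
  P = {7,8}:  v_{7} + v_{8} = v_{1}  →  sig = (2;(1))
  P = {2,8}:  v_{2} + v_{8} = v_{1} + v_{5}  →  sig = (2;(1,1))
  P = {1,2}:  v_{1} + v_{2} = 2·v_{5}  →  sig = (2;(2))
  P = {2,6}:  v_{2} + v_{6} = 2·v_{7}  →  sig = (2;(2))
  P = {3,8}:  v_{3} + v_{8} = 2·v_{4}  →  sig = (2;(2))
  P = {5,8}:  v_{5} + v_{8} = 2·v_{1}  →  sig = (2;(2))

Sorted signature multiset PRS(X):
    |P|=2: 20 collections, coeffs (), (), (), (1), (1), (1), (1), (1), (1), (1), (1), (1), (1), (1), (1), (1,1), (2), (2), (2), (2)


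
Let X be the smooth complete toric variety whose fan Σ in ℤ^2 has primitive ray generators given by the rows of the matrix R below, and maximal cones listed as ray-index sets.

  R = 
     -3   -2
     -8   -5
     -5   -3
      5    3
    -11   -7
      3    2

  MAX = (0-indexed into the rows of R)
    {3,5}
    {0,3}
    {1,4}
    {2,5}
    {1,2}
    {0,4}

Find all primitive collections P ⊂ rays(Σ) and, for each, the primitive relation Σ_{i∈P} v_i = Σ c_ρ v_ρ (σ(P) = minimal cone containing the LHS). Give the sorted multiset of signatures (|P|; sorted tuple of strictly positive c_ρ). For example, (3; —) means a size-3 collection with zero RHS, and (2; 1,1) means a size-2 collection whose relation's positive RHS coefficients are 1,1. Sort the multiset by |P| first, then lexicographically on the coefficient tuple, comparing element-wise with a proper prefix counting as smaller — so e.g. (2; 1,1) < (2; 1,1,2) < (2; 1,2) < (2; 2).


Σ has 9 primitive collections:

  P={0,5}:  v_{0} + v_{5} = 0 ; sig = (2; —)
  P={2,3}:  v_{2} + v_{3} = 0 ; sig = (2; —)
  P={0,1}:  v_{0} + v_{1} = v_{4} ; sig = (2; 1)
  P={0,2}:  v_{0} + v_{2} = v_{1} ; sig = (2; 1)
  P={1,3}:  v_{1} + v_{3} = v_{0} ; sig = (2; 1)
  P={1,5}:  v_{1} + v_{5} = v_{2} ; sig = (2; 1)
  P={4,5}:  v_{4} + v_{5} = v_{1} ; sig = (2; 1)
  P={2,4}:  v_{2} + v_{4} = 2·v_{1} ; sig = (2; 2)
  P={3,4}:  v_{3} + v_{4} = 2·v_{0} ; sig = (2; 2)

so the primitive-relation signature multiset is
    (2; —)
    (2; —)
    (2; 1)
    (2; 1)
    (2; 1)
    (2; 1)
    (2; 1)
    (2; 2)
    (2; 2)


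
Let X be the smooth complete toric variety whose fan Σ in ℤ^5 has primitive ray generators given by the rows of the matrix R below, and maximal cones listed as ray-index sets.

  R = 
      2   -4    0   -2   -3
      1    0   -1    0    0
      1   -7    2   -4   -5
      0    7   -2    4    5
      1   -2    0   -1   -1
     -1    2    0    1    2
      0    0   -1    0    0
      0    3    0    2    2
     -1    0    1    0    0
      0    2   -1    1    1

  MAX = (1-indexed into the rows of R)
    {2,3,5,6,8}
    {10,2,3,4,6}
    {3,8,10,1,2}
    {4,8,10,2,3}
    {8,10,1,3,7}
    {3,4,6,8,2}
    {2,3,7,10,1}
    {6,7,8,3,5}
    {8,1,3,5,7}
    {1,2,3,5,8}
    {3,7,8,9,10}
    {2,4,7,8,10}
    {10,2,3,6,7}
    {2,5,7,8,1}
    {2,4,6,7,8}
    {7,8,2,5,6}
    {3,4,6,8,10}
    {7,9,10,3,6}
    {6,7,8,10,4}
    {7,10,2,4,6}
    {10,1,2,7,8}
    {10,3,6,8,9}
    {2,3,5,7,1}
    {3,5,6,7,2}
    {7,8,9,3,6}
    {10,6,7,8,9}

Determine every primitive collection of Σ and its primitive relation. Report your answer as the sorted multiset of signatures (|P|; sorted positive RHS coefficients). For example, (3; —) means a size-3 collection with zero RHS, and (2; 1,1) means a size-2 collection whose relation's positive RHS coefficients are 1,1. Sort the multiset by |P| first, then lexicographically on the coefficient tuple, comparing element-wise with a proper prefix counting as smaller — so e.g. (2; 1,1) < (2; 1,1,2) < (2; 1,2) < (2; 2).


Primitive collections (12):

  P={2,9}:  v_{2} + v_{9} = 0  ⟹  sig = (2; —)
  P={1,6}:  v_{1} + v_{6} = v_{5}  ⟹  sig = (2; 1)
  P={5,10}:  v_{5} + v_{10} = v_{2}  ⟹  sig = (2; 1)
  P={1,9}:  v_{1} + v_{9} = v_{3} + v_{7} + v_{8}  ⟹  sig = (2; 1,1,1)
  P={4,9}:  v_{4} + v_{9} = v_{6} + v_{8} + v_{10}  ⟹  sig = (2; 1,1,1)
  P={5,9}:  v_{5} + v_{9} = v_{3} + v_{6} + v_{7} + v_{8}  ⟹  sig = (2; 1,1,1,1)
  P={4,5}:  v_{4} + v_{5} = 2·v_{2} + v_{6} + v_{8}  ⟹  sig = (2; 1,1,2)
  P={1,4}:  v_{1} + v_{4} = 2·v_{2} + v_{8}  ⟹  sig = (2; 1,2)
  P={3,4,7}:  v_{3} + v_{4} + v_{7} = v_{2}  ⟹  sig = (3; 1)
  P={2,3,7,8}:  v_{2} + v_{3} + v_{7} + v_{8} = v_{1}  ⟹  sig = (4; 1)
  P={2,6,8,10}:  v_{2} + v_{6} + v_{8} + v_{10} = v_{4}  ⟹  sig = (4; 1)
  P={3,6,7,8,10}:  v_{3} + v_{6} + v_{7} + v_{8} + v_{10} = 0  ⟹  sig = (5; —)

Sorted signature multiset PRS(X):
[(2; —), (2; 1), (2; 1), (2; 1,1,1), (2; 1,1,1), (2; 1,1,1,1), (2; 1,1,2), (2; 1,2), (3; 1), (4; 1), (4; 1), (5; —)]


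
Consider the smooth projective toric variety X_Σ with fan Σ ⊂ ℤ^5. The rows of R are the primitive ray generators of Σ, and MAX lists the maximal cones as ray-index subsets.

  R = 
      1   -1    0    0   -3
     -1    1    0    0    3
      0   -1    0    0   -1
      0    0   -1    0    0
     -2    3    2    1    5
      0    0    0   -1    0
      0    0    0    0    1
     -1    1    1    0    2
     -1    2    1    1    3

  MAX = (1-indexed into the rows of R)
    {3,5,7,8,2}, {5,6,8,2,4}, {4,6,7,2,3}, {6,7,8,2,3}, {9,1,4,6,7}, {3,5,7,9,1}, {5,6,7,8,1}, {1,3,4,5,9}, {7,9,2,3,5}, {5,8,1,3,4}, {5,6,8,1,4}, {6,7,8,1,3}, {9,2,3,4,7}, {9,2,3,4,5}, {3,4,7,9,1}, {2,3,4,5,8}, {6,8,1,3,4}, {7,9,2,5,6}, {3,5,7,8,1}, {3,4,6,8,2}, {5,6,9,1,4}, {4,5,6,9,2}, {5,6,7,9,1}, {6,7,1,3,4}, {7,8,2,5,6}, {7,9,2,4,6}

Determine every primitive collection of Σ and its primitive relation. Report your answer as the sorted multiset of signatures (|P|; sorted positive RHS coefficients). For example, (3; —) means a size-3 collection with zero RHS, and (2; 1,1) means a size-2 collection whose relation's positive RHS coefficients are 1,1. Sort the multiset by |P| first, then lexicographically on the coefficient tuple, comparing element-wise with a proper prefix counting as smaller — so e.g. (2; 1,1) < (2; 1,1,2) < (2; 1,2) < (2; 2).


6 collections generate NE(X_Σ); each relation:

  {1,2}:  v_{1} + v_{2} = 0  so sig = (2; —)
  {8,9}:  v_{8} + v_{9} = v_{5}  so sig = (2; 1)
  {3,6,9}:  v_{3} + v_{6} + v_{9} = v_{8}  so sig = (3; 1)
  {4,7,8}:  v_{4} + v_{7} + v_{8} = v_{2}  so sig = (3; 1)
  {4,5,7}:  v_{4} + v_{5} + v_{7} = v_{2} + v_{9}  so sig = (3; 1,1)
  {3,5,6}:  v_{3} + v_{5} + v_{6} = 2·v_{8}  so sig = (3; 2)

so the primitive-relation signature multiset is
[(2; —), (2; 1), (3; 1), (3; 1), (3; 1,1), (3; 2)]


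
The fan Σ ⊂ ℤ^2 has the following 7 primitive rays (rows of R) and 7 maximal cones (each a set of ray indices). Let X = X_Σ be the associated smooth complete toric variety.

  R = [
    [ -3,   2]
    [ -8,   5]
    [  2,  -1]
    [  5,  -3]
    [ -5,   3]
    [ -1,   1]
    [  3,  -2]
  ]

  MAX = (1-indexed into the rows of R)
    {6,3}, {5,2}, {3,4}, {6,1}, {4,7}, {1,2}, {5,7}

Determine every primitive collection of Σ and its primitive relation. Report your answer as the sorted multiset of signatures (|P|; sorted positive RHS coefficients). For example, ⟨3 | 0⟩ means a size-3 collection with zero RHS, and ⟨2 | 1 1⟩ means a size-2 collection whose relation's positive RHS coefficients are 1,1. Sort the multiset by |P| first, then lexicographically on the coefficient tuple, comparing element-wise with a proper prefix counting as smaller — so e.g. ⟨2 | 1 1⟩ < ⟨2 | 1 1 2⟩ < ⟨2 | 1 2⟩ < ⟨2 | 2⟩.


Primitive collections (14):

  P={1,7}:  v_{1} + v_{7} = 0  ⟹  sig = ⟨2 | 0⟩
  P={4,5}:  v_{4} + v_{5} = 0  ⟹  sig = ⟨2 | 0⟩
  P={1,3}:  v_{1} + v_{3} = v_{6}  ⟹  sig = ⟨2 | 1⟩
  P={1,4}:  v_{1} + v_{4} = v_{3}  ⟹  sig = ⟨2 | 1⟩
  P={1,5}:  v_{1} + v_{5} = v_{2}  ⟹  sig = ⟨2 | 1⟩
  P={2,4}:  v_{2} + v_{4} = v_{1}  ⟹  sig = ⟨2 | 1⟩
  P={2,7}:  v_{2} + v_{7} = v_{5}  ⟹  sig = ⟨2 | 1⟩
  P={3,5}:  v_{3} + v_{5} = v_{1}  ⟹  sig = ⟨2 | 1⟩
  P={3,7}:  v_{3} + v_{7} = v_{4}  ⟹  sig = ⟨2 | 1⟩
  P={6,7}:  v_{6} + v_{7} = v_{3}  ⟹  sig = ⟨2 | 1⟩
  P={2,3}:  v_{2} + v_{3} = 2·v_{1}  ⟹  sig = ⟨2 | 2⟩
  P={4,6}:  v_{4} + v_{6} = 2·v_{3}  ⟹  sig = ⟨2 | 2⟩
  P={5,6}:  v_{5} + v_{6} = 2·v_{1}  ⟹  sig = ⟨2 | 2⟩
  P={2,6}:  v_{2} + v_{6} = 3·v_{1}  ⟹  sig = ⟨2 | 3⟩

Signatures (|P|; sorted positive RHS coefficients), sorted:
[⟨2 | 0⟩, ⟨2 | 0⟩, ⟨2 | 1⟩, ⟨2 | 1⟩, ⟨2 | 1⟩, ⟨2 | 1⟩, ⟨2 | 1⟩, ⟨2 | 1⟩, ⟨2 | 1⟩, ⟨2 | 1⟩, ⟨2 | 2⟩, ⟨2 | 2⟩, ⟨2 | 2⟩, ⟨2 | 3⟩]


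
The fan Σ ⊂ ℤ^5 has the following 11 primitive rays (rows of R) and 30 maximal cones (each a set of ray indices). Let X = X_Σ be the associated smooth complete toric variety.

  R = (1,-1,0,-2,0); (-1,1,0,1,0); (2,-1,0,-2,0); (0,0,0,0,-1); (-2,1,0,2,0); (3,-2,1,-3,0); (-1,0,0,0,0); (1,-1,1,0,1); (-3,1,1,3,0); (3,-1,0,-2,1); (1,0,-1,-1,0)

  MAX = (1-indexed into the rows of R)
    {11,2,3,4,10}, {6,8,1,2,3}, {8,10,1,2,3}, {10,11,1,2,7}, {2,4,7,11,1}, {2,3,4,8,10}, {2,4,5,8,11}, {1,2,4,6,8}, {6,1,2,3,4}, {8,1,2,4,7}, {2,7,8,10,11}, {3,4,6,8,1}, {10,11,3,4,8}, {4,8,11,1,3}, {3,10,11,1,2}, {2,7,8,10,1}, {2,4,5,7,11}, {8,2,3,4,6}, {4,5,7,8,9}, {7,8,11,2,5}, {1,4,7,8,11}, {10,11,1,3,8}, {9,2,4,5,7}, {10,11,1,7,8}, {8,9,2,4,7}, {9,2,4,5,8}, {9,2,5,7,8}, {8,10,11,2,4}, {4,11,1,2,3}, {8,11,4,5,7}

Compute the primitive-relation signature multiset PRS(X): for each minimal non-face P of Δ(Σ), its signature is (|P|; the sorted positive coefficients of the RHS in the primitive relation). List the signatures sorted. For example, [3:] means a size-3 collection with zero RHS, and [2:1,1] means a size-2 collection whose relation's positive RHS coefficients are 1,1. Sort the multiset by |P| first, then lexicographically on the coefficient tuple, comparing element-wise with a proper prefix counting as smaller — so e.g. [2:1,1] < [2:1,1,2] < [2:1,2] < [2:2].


Σ has 20 primitive collections:

  • {3,5}:  v_{3} + v_{5} = 0  →  sig = [2:]
  • {1,5}:  v_{1} + v_{5} = v_{7}  →  sig = [2:1]
  • {3,7}:  v_{3} + v_{7} = v_{1}  →  sig = [2:1]
  • {9,11}:  v_{9} + v_{11} = v_{5}  →  sig = [2:1]
  • {9,10}:  v_{9} + v_{10} = v_{2} + v_{8}  →  sig = [2:1,1]
  • {5,10}:  v_{5} + v_{10} = v_{2} + v_{8} + v_{11}  →  sig = [2:1,1,1]
  • {3,9}:  v_{3} + v_{9} = v_{2} + v_{4} + v_{7} + v_{8}  →  sig = [2:1,1,1,1]
  • {5,6}:  v_{5} + v_{6} = v_{1} + v_{2} + v_{4} + v_{8}  →  sig = [2:1,1,1,1]
  • {1,9}:  v_{1} + v_{9} = v_{2} + v_{4} + 2·v_{7} + v_{8}  →  sig = [2:1,1,1,2]
  • {6,7}:  v_{6} + v_{7} = 2·v_{1} + v_{2} + v_{4} + v_{8}  →  sig = [2:1,1,1,2]
  • {6,9}:  v_{6} + v_{9} = v_{1} + 2·v_{2} + 2·v_{4} + v_{7} + 2·v_{8}  →  sig = [2:1,1,2,2,2]
  • {6,10}:  v_{6} + v_{10} = v_{2} + 3·v_{3} + v_{8}  →  sig = [2:1,1,3]
  • {6,11}:  v_{6} + v_{11} = 2·v_{3}  →  sig = [2:2]
  • {4,7,10}:  v_{4} + v_{7} + v_{10} = v_{3}  →  sig = [3:1]
  • {1,4,10}:  v_{1} + v_{4} + v_{10} = 2·v_{3}  →  sig = [3:2]
  • {2,3,8,11}:  v_{2} + v_{3} + v_{8} + v_{11} = v_{10}  →  sig = [4:1]
  • {1,2,8,11}:  v_{1} + v_{2} + v_{8} + v_{11} = v_{7} + v_{10}  →  sig = [4:1,1]
  • {2,4,7,8,11}:  v_{2} + v_{4} + v_{7} + v_{8} + v_{11} = 0  →  sig = [5:]
  • {1,2,3,4,8}:  v_{1} + v_{2} + v_{3} + v_{4} + v_{8} = v_{6}  →  sig = [5:1]
  • {2,4,5,7,8}:  v_{2} + v_{4} + v_{5} + v_{7} + v_{8} = v_{9}  →  sig = [5:1]

Hence PRS(X_Σ) =
    |P|=2: 13 collections, coeffs (), (1), (1), (1), (1,1), (1,1,1), (1,1,1,1), (1,1,1,1), (1,1,1,2), (1,1,1,2), (1,1,2,2,2), (1,1,3), (2)
    |P|=3: 2 collections, coeffs (1), (2)
    |P|=4: 2 collections, coeffs (1), (1,1)
    |P|=5: 3 collections, coeffs (), (1), (1)


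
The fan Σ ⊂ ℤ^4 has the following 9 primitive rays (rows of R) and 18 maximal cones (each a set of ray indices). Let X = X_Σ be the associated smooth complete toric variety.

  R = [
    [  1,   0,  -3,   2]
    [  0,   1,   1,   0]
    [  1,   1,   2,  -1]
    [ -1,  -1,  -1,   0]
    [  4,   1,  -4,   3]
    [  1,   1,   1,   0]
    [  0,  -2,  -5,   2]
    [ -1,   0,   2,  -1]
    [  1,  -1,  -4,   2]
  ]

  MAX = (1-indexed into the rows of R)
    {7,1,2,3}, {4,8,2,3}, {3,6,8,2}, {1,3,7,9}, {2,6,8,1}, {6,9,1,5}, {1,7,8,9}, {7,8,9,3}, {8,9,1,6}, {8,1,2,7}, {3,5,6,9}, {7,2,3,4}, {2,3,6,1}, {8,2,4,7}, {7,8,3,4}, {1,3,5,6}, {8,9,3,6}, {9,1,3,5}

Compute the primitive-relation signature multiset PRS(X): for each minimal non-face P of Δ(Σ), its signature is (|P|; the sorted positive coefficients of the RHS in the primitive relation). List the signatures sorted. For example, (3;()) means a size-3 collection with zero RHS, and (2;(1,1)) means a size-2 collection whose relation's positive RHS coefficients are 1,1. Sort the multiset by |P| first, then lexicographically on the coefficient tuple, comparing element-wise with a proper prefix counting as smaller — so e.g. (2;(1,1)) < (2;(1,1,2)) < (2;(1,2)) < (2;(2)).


Σ has 12 primitive collections:

  P = {4,6}:  v_{4} + v_{6} = 0 ; sig = (2;())
  P = {2,9}:  v_{2} + v_{9} = v_{1} ; sig = (2;(1))
  P = {4,9}:  v_{4} + v_{9} = v_{7} ; sig = (2;(1))
  P = {6,7}:  v_{6} + v_{7} = v_{9} ; sig = (2;(1))
  P = {1,4}:  v_{1} + v_{4} = v_{2} + v_{7} ; sig = (2;(1,1))
  P = {4,5}:  v_{4} + v_{5} = v_{1} + v_{3} + v_{9} ; sig = (2;(1,1,1))
  P = {2,5}:  v_{2} + v_{5} = 2·v_{1} + v_{3} + v_{6} ; sig = (2;(1,1,2))
  P = {5,7}:  v_{5} + v_{7} = v_{1} + v_{3} + 2·v_{9} ; sig = (2;(1,1,2))
  P = {5,8}:  v_{5} + v_{8} = 2·v_{6} + v_{9} ; sig = (2;(1,2))
  P = {1,3,8}:  v_{1} + v_{3} + v_{8} = v_{6} ; sig = (3;(1))
  P = {2,3,7,8}:  v_{2} + v_{3} + v_{7} + v_{8} = 0 ; sig = (4;())
  P = {1,3,6,9}:  v_{1} + v_{3} + v_{6} + v_{9} = v_{5} ; sig = (4;(1))

so the primitive-relation signature multiset is
    (2;())
    (2;(1))
    (2;(1))
    (2;(1))
    (2;(1,1))
    (2;(1,1,1))
    (2;(1,1,2))
    (2;(1,1,2))
    (2;(1,2))
    (3;(1))
    (4;())
    (4;(1))


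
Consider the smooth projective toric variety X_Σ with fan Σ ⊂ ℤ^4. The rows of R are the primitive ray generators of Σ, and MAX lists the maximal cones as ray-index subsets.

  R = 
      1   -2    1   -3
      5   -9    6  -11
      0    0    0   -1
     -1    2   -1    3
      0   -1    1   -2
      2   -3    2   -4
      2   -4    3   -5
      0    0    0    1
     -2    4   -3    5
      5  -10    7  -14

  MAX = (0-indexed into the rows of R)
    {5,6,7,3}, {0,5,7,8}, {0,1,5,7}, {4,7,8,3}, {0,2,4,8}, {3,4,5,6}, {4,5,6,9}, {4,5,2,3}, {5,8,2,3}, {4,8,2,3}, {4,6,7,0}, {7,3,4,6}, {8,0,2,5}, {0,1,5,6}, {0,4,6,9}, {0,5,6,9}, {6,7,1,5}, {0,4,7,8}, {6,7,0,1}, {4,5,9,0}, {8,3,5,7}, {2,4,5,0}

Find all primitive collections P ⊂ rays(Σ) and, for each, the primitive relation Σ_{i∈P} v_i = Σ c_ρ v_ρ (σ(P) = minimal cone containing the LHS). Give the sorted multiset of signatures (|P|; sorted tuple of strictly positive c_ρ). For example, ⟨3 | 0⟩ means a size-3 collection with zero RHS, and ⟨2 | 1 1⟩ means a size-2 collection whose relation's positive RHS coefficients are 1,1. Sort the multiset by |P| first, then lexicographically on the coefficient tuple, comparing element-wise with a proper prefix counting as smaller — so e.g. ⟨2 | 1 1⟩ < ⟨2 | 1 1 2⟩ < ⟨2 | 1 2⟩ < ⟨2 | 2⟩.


|primitive collections| = 17. Relations:

  {0,3}:  v_{0} + v_{3} = 0 — sig = ⟨2 | 0⟩
  {2,7}:  v_{2} + v_{7} = 0 — sig = ⟨2 | 0⟩
  {6,8}:  v_{6} + v_{8} = 0 — sig = ⟨2 | 0⟩
  {2,6}:  v_{2} + v_{6} = v_{4} + v_{5} — sig = ⟨2 | 1 1⟩
  {1,2}:  v_{1} + v_{2} = v_{0} + v_{5} + v_{6} — sig = ⟨2 | 1 1 1⟩
  {1,3}:  v_{1} + v_{3} = v_{5} + v_{6} + v_{7} — sig = ⟨2 | 1 1 1⟩
  {1,8}:  v_{1} + v_{8} = v_{0} + v_{5} + v_{7} — sig = ⟨2 | 1 1 1⟩
  {3,9}:  v_{3} + v_{9} = v_{4} + v_{5} + v_{6} — sig = ⟨2 | 1 1 1⟩
  {8,9}:  v_{8} + v_{9} = v_{0} + v_{4} + v_{5} — sig = ⟨2 | 1 1 1⟩
  {1,4}:  v_{1} + v_{4} = v_{0} + 2·v_{6} — sig = ⟨2 | 1 2⟩
  {7,9}:  v_{7} + v_{9} = v_{0} + 2·v_{6} — sig = ⟨2 | 1 2⟩
  {2,9}:  v_{2} + v_{9} = v_{0} + 2·v_{4} + 2·v_{5} — sig = ⟨2 | 1 2 2⟩
  {1,9}:  v_{1} + v_{9} = 2·v_{0} + v_{5} + 3·v_{6} — sig = ⟨2 | 1 2 3⟩
  {4,5,7}:  v_{4} + v_{5} + v_{7} = v_{6} — sig = ⟨3 | 1⟩
  {4,5,8}:  v_{4} + v_{5} + v_{8} = v_{2} — sig = ⟨3 | 1⟩
  {0,4,5,6}:  v_{0} + v_{4} + v_{5} + v_{6} = v_{9} — sig = ⟨4 | 1⟩
  {0,5,6,7}:  v_{0} + v_{5} + v_{6} + v_{7} = v_{1} — sig = ⟨4 | 1⟩

Signatures (|P|; sorted positive RHS coefficients), sorted:
{ ⟨2 | 0⟩ ×3,  ⟨2 | 1 1⟩,  ⟨2 | 1 1 1⟩ ×5,  ⟨2 | 1 2⟩ ×2,  ⟨2 | 1 2 2⟩,  ⟨2 | 1 2 3⟩,  ⟨3 | 1⟩ ×2,  ⟨4 | 1⟩ ×2 }


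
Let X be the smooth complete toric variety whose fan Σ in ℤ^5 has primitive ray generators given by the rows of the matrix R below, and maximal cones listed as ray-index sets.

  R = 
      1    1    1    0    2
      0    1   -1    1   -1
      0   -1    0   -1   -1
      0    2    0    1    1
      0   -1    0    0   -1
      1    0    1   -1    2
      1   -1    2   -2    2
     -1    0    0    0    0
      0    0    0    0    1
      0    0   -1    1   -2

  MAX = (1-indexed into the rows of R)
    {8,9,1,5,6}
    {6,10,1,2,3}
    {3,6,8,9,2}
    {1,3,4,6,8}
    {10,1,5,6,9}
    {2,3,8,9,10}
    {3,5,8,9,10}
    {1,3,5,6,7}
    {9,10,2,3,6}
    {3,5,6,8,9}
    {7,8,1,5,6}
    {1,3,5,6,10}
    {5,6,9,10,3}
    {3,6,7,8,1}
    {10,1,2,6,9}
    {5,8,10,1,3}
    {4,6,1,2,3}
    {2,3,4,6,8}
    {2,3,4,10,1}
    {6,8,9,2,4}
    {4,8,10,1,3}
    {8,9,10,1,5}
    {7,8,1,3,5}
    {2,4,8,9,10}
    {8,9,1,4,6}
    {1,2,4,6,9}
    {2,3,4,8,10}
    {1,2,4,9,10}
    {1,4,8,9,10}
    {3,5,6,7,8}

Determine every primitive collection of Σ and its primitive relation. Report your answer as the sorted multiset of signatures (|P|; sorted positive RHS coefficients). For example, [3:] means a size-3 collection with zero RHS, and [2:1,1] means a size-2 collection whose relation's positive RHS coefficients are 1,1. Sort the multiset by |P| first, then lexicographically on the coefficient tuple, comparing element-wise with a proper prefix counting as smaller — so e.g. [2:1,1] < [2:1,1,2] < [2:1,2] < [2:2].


Primitive collections (12):

  P={2,5}:  v_{2} + v_{5} = v_{10}  ⇒ sig = [2:1]
  P={2,7}:  v_{2} + v_{7} = v_{1} + v_{3}  ⇒ sig = [2:1,1]
  P={4,5}:  v_{4} + v_{5} = v_{1} + v_{8} + v_{10}  ⇒ sig = [2:1,1,1]
  P={7,10}:  v_{7} + v_{10} = v_{1} + v_{3} + v_{5}  ⇒ sig = [2:1,1,1]
  P={4,7}:  v_{4} + v_{7} = 2·v_{1} + v_{3} + v_{8}  ⇒ sig = [2:1,1,2]
  P={7,9}:  v_{7} + v_{9} = v_{5} + 2·v_{6} + v_{8}  ⇒ sig = [2:1,1,2]
  P={6,8,10}:  v_{6} + v_{8} + v_{10} = 0  ⇒ sig = [3:]
  P={1,2,8}:  v_{1} + v_{2} + v_{8} = v_{4}  ⇒ sig = [3:1]
  P={1,3,9}:  v_{1} + v_{3} + v_{9} = v_{6}  ⇒ sig = [3:1]
  P={4,6,10}:  v_{4} + v_{6} + v_{10} = v_{1} + v_{2}  ⇒ sig = [3:1,1]
  P={3,4,9}:  v_{3} + v_{4} + v_{9} = v_{2} + v_{6} + v_{8}  ⇒ sig = [3:1,1,1]
  P={1,3,5,6,8}:  v_{1} + v_{3} + v_{5} + v_{6} + v_{8} = v_{7}  ⇒ sig = [5:1]

Signatures (|P|; sorted positive RHS coefficients), sorted:
    [2:1]
    [2:1,1]
    [2:1,1,1]
    [2:1,1,1]
    [2:1,1,2]
    [2:1,1,2]
    [3:]
    [3:1]
    [3:1]
    [3:1,1]
    [3:1,1,1]
    [5:1]


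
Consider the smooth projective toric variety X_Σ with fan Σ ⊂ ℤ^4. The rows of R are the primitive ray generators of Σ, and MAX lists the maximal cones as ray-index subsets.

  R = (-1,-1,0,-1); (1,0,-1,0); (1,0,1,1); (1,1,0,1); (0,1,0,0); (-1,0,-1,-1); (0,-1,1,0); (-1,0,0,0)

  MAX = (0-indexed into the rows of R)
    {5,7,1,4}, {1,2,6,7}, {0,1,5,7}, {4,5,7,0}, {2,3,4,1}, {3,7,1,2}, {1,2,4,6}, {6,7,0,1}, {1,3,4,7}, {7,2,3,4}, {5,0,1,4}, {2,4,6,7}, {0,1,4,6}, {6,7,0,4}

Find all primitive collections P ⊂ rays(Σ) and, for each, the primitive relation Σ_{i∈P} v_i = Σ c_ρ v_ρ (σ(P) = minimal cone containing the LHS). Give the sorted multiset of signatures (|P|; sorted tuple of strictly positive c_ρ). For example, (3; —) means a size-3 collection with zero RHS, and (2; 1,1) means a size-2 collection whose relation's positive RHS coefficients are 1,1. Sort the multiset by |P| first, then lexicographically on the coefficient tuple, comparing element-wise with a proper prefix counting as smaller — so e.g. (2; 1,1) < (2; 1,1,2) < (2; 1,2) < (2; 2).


|primitive collections| = 9. Relations:

  P = {0,3}:  v_{0} + v_{3} = 0 ; sig = (2; —)
  P = {2,5}:  v_{2} + v_{5} = 0 ; sig = (2; —)
  P = {0,2}:  v_{0} + v_{2} = v_{6} ; sig = (2; 1)
  P = {3,6}:  v_{3} + v_{6} = v_{2} ; sig = (2; 1)
  P = {5,6}:  v_{5} + v_{6} = v_{0} ; sig = (2; 1)
  P = {3,5}:  v_{3} + v_{5} = v_{1} + v_{4} + v_{7} ; sig = (2; 1,1,1)
  P = {1,4,6,7}:  v_{1} + v_{4} + v_{6} + v_{7} = 0 ; sig = (4; —)
  P = {0,1,4,7}:  v_{0} + v_{1} + v_{4} + v_{7} = v_{5} ; sig = (4; 1)
  P = {1,2,4,7}:  v_{1} + v_{2} + v_{4} + v_{7} = v_{3} ; sig = (4; 1)

Signatures (|P|; sorted positive RHS coefficients), sorted:
[(2; —), (2; —), (2; 1), (2; 1), (2; 1), (2; 1,1,1), (4; —), (4; 1), (4; 1)]


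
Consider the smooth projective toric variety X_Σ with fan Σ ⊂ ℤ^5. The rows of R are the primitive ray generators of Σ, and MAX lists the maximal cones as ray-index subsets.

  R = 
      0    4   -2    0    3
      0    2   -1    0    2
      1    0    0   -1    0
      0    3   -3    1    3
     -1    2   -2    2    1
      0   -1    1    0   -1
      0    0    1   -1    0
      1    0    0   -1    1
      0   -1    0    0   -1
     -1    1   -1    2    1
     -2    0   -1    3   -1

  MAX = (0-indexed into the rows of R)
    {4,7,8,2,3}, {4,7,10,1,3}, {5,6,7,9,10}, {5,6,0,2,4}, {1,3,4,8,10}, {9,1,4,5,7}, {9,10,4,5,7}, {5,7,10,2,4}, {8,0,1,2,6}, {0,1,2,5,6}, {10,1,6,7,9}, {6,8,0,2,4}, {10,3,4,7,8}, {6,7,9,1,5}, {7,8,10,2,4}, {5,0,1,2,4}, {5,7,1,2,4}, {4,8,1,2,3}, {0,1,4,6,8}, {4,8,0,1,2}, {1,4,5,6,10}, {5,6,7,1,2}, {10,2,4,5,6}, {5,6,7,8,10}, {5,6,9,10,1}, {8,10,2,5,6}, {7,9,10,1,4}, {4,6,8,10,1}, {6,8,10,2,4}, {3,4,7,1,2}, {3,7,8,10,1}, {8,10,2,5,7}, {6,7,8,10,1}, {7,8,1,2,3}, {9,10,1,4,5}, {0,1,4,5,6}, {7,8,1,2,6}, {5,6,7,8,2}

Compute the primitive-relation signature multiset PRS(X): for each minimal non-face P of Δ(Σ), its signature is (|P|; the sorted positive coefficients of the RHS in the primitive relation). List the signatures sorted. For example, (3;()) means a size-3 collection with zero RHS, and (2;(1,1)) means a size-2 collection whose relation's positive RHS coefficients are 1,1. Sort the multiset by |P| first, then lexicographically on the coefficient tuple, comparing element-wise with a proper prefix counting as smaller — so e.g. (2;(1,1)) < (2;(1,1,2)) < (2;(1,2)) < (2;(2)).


Σ has 20 primitive collections:

  {3,5}:  v_{3} + v_{5} = v_{4} + v_{7}  ⟹  sig = (2;(1,1))
  {8,9}:  v_{8} + v_{9} = v_{7} + v_{10}  ⟹  sig = (2;(1,1))
  {2,9}:  v_{2} + v_{9} = v_{4} + v_{5} + v_{7}  ⟹  sig = (2;(1,1,1))
  {3,9}:  v_{3} + v_{9} = v_{1} + v_{4} + 2·v_{7} + v_{10}  ⟹  sig = (2;(1,1,1,2))
  {0,3}:  v_{0} + v_{3} = 3·v_{1} + v_{2} + v_{4} + v_{8}  ⟹  sig = (2;(1,1,1,3))
  {0,9}:  v_{0} + v_{9} = 2·v_{1} + v_{4} + v_{5}  ⟹  sig = (2;(1,1,2))
  {0,7}:  v_{0} + v_{7} = 2·v_{1} + v_{2}  ⟹  sig = (2;(1,2))
  {0,10}:  v_{0} + v_{10} = 2·v_{4} + v_{6}  ⟹  sig = (2;(1,2))
  {3,6}:  v_{3} + v_{6} = 2·v_{1} + v_{8}  ⟹  sig = (2;(1,2))
  {1,5,8}:  v_{1} + v_{5} + v_{8} = 0  ⟹  sig = (3;())
  {1,2,10}:  v_{1} + v_{2} + v_{10} = v_{4}  ⟹  sig = (3;(1))
  {4,6,7}:  v_{4} + v_{6} + v_{7} = v_{1}  ⟹  sig = (3;(1))
  {4,5,8}:  v_{4} + v_{5} + v_{8} = v_{2} + v_{10}  ⟹  sig = (3;(1,1))
  {0,5,8}:  v_{0} + v_{5} + v_{8} = v_{2} + v_{4} + v_{6}  ⟹  sig = (3;(1,1,1))
  {2,3,10}:  v_{2} + v_{3} + v_{10} = 2·v_{4} + v_{7} + v_{8}  ⟹  sig = (3;(1,1,2))
  {4,6,9}:  v_{4} + v_{6} + v_{9} = 2·v_{1} + v_{5} + v_{10}  ⟹  sig = (3;(1,1,2))
  {2,6,7,10}:  v_{2} + v_{6} + v_{7} + v_{10} = 0  ⟹  sig = (4;())
  {1,2,4,6}:  v_{1} + v_{2} + v_{4} + v_{6} = v_{0}  ⟹  sig = (4;(1))
  {1,4,7,8}:  v_{1} + v_{4} + v_{7} + v_{8} = v_{3}  ⟹  sig = (4;(1))
  {1,5,7,10}:  v_{1} + v_{5} + v_{7} + v_{10} = v_{9}  ⟹  sig = (4;(1))

so the primitive-relation signature multiset is
    |P|=2: 9 collections, coeffs (1,1), (1,1), (1,1,1), (1,1,1,2), (1,1,1,3), (1,1,2), (1,2), (1,2), (1,2)
    |P|=3: 7 collections, coeffs (), (1), (1), (1,1), (1,1,1), (1,1,2), (1,1,2)
    |P|=4: 4 collections, coeffs (), (1), (1), (1)


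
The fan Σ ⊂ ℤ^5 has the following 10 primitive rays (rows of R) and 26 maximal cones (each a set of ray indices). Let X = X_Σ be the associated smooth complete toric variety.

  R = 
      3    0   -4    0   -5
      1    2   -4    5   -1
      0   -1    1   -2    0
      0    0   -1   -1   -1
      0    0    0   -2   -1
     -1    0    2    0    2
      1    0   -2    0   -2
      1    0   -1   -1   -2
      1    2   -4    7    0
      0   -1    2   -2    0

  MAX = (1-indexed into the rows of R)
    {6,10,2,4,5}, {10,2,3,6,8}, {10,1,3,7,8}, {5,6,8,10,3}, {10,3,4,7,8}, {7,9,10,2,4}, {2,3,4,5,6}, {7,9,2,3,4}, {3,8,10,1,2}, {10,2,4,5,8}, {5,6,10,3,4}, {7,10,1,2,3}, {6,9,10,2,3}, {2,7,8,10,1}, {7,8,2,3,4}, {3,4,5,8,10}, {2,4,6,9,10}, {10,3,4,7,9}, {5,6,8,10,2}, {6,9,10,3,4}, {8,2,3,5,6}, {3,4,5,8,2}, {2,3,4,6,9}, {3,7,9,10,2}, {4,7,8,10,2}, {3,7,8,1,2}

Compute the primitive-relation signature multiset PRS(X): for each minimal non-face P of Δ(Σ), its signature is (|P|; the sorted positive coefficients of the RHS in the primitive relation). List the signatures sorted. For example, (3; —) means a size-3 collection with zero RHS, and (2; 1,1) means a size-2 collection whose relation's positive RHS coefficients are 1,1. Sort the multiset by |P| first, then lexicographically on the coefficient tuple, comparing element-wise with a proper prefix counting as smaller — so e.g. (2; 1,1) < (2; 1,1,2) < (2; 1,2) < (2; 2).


Primitive collections (12):

  {6,7}:  v_{6} + v_{7} = 0 — sig = (2; —)
  {5,9}:  v_{5} + v_{9} = v_{2} — sig = (2; 1)
  {5,7}:  v_{5} + v_{7} = v_{4} + v_{8} — sig = (2; 1,1)
  {1,6}:  v_{1} + v_{6} = v_{2} + v_{3} + v_{8} + v_{10} — sig = (2; 1,1,1,1)
  {8,9}:  v_{8} + v_{9} = 2·v_{2} + v_{3} + v_{10} — sig = (2; 1,1,2)
  {1,4}:  v_{1} + v_{4} = 2·v_{7} + v_{8} — sig = (2; 1,2)
  {1,5}:  v_{1} + v_{5} = v_{7} + 2·v_{8} — sig = (2; 1,2)
  {1,9}:  v_{1} + v_{9} = 3·v_{2} + 2·v_{3} + v_{7} + 2·v_{10} — sig = (2; 1,2,2,3)
  {4,6,8}:  v_{4} + v_{6} + v_{8} = v_{5} — sig = (3; 1)
  {2,3,4,10}:  v_{2} + v_{3} + v_{4} + v_{10} = v_{7} — sig = (4; 1)
  {2,3,5,10}:  v_{2} + v_{3} + v_{5} + v_{10} = v_{8} — sig = (4; 1)
  {2,3,7,8,10}:  v_{2} + v_{3} + v_{7} + v_{8} + v_{10} = v_{1} — sig = (5; 1)

Sorted signature multiset PRS(X):
    |P|=2: 8 collections, coeffs (), (1), (1,1), (1,1,1,1), (1,1,2), (1,2), (1,2), (1,2,2,3)
    |P|=3: 1 collection, coeffs (1)
    |P|=4: 2 collections, coeffs (1), (1)
    |P|=5: 1 collection, coeffs (1)
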